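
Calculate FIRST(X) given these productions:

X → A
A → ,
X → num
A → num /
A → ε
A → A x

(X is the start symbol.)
{ ',', 'num', 'x', ε }

To compute FIRST(X), examine every production with X on the left-hand side, reading each right-hand side left to right until a non-nullable symbol is reached.

FIRST sets of the other non-terminals involved (by the same procedure, iterated to a fixed point):
  FIRST(A) = { ',', 'num', 'x', ε }

From X → A:
  - A is a non-terminal: add FIRST(A) \ {ε} = { ',', 'num', 'x' }
    A is nullable and nothing follows, so the whole right-hand side can vanish: ε ∈ FIRST(X)
From X → num:
  - num is a terminal: add 'num' and stop

Collecting: FIRST(X) = { ',', 'num', 'x', ε }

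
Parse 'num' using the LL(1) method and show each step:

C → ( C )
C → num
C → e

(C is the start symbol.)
LL(1) parsing maintains a stack (initially the start symbol over $) and the input. At each step: if the stack top is a terminal, match it against the current input token; if it is a non-terminal N, replace it with the RHS of M[N, lookahead] (the unique production whose predict set contains the lookahead).

Stack is shown with the top on the left.

Stack  Input  Action
--------------------
C $    num $  output C → num
num $  num $  match 'num'
$      $      accept

The string is accepted.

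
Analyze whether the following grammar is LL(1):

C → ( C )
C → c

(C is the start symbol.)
A grammar is LL(1) if for each non-terminal N with multiple productions, the predict sets of those productions are pairwise disjoint, where PREDICT(N → α) = (FIRST(α) \ {ε}) ∪ (FOLLOW(N) if α ⇒* ε).

For C:
  PREDICT(C → '(' C ')') = { '(' }
  PREDICT(C → c) = { 'c' }

All predict sets are disjoint. The grammar IS LL(1).

Answer: Yes, the grammar is LL(1).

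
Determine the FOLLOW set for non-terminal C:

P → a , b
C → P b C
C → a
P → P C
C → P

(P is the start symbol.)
{ $, 'a', 'b' }

To compute FOLLOW(C), find every occurrence of C on a right-hand side N → α C β: add FIRST(β) \ {ε}, and if β is empty or nullable also add FOLLOW(N). Iterate to a fixed point.

In C → P b C: C is at the end; this adds FOLLOW(C) to itself — nothing new
In P → P C: C is at the end, add FOLLOW(P)

The FOLLOW sets referred to above (computed the same way, to a fixed point):
  FOLLOW(P) = { $, 'a', 'b' }

Taking the union: FOLLOW(C) = { $, 'a', 'b' }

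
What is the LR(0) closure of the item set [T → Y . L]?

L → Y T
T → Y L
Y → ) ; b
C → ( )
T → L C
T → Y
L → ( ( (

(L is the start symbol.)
To compute CLOSURE, for each item [A → α.Bβ] where B is a non-terminal, add [B → .γ] for all productions B → γ; repeat for the newly added items until nothing changes.

Start with: [T → Y . L]
  [T → Y . L] has the dot before L: add [L → . Y T], [L → . ( ( (]
  [L → . Y T] has the dot before Y: add [Y → . ) ; b]
No further items can be added.

CLOSURE = { [L → . ( ( (], [L → . Y T], [T → Y . L], [Y → . ) ; b] }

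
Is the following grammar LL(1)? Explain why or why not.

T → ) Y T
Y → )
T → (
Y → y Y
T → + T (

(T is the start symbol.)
Yes, the grammar is LL(1).

A grammar is LL(1) if for each non-terminal N with multiple productions, the predict sets of those productions are pairwise disjoint, where PREDICT(N → α) = (FIRST(α) \ {ε}) ∪ (FOLLOW(N) if α ⇒* ε).

For T:
  PREDICT(T → ')' Y T) = { ')' }
  PREDICT(T → '(') = { '(' }
  PREDICT(T → '+' T '(') = { '+' }
For Y:
  PREDICT(Y → ')') = { ')' }
  PREDICT(Y → y Y) = { 'y' }

All predict sets are disjoint. The grammar IS LL(1).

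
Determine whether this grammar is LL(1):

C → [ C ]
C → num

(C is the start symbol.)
Yes, the grammar is LL(1).

A grammar is LL(1) if for each non-terminal N with multiple productions, the predict sets of those productions are pairwise disjoint, where PREDICT(N → α) = (FIRST(α) \ {ε}) ∪ (FOLLOW(N) if α ⇒* ε).

For C:
  PREDICT(C → '[' C ']') = { '[' }
  PREDICT(C → num) = { 'num' }

All predict sets are disjoint. The grammar IS LL(1).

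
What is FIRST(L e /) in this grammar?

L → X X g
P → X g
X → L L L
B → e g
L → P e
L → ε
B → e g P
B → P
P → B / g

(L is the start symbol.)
{ 'e', 'g' }

FIRST sets of the non-terminals involved (from the grammar, by fixed-point iteration):
  FIRST(L) = { 'e', 'g', ε }

To compute FIRST(L e /), process the symbols left to right:
Symbol L is a non-terminal. Add FIRST(L) \ {ε} = { 'e', 'g' }
L is nullable (ε ∈ FIRST(L)), continue to the next symbol.
Symbol e is a terminal. Add 'e' and stop.
FIRST(L e /) = { 'e', 'g' }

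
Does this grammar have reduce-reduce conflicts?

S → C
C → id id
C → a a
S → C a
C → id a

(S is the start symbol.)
No reduce-reduce conflicts

A reduce-reduce conflict occurs when an LR(0) state has two complete items [A → α .] and [B → β .] — both call for a reduction, and with no lookahead the parser cannot choose between them.

Augment with S' → S and build the canonical LR(0) collection (I0 = CLOSURE({[S' → . S]}), then GOTO on every symbol after a dot until no new states appear). It has 9 states:
  I0: { [C → . a a], [C → . id a], [C → . id id], [S → . C a], [S → . C], [S' → . S] }  — shift
  I1: { [S → C . a], [S → C .] }  — shift, reduce
  I2: { [S' → S .] }  — accept
  I3: { [C → a . a] }  — shift
  I4: { [C → id . a], [C → id . id] }  — shift
  I5: { [C → id a .] }  — reduce
  I6: { [C → id id .] }  — reduce
  I7: { [C → a a .] }  — reduce
  I8: { [S → C a .] }  — reduce

No state contains more than one complete item.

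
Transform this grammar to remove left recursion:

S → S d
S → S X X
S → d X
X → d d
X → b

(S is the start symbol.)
S is directly left-recursive. The standard transformation for
  A → A α₁ | ... | A α_m | β₁ | ... | β_n
is
  A  → β₁ A' | ... | β_n A'
  A' → α₁ A' | ... | α_m A' | ε

S → d X becomes S → d X S'
S → S d becomes S' → d S'
S → S X X becomes S' → X X S'
Add S' → ε

Productions for other non-terminals are unchanged:
  X → d d
  X → b

Resulting grammar:
S → d X S'
S' → d S'
S' → X X S'
S' → ε
X → d d
X → b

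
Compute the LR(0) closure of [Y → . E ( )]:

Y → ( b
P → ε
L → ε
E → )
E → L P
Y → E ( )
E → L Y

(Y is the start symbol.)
{ [E → . )], [E → . L P], [E → . L Y], [L → .], [Y → . E ( )] }

Start with: [Y → . E ( )]
  [Y → . E ( )] has the dot before E: add [E → . )], [E → . L P], [E → . L Y]
  [E → . L P] has the dot before L: add [L → .]
No further items can be added.

CLOSURE = { [E → . )], [E → . L P], [E → . L Y], [L → .], [Y → . E ( )] }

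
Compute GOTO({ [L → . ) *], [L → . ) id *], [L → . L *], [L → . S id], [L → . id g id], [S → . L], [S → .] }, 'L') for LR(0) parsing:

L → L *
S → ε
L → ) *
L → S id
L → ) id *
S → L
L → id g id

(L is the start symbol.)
GOTO(I, 'L') = CLOSURE({ [A → αX.β] : [A → α.Xβ] ∈ I, X = 'L' })

Items with dot before 'L', with the dot advanced:
  [L → . L *] → [L → L . *]
  [S → . L] → [S → L .]
Closure adds nothing (no advanced item has the dot before a non-terminal).

GOTO = { [L → L . *], [S → L .] }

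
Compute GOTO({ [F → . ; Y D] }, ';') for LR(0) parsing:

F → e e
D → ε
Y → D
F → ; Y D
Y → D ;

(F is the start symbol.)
{ [D → .], [F → ; . Y D], [Y → . D ;], [Y → . D] }

GOTO(I, ';') = CLOSURE({ [A → αX.β] : [A → α.Xβ] ∈ I, X = ';' })

Items with dot before ';', with the dot advanced:
  [F → . ; Y D] → [F → ; . Y D]
Closure of the advanced items:
  [F → ; . Y D] has the dot before Y: add [Y → . D], [Y → . D ;]
  [Y → . D] has the dot before D: add [D → .]

GOTO = { [D → .], [F → ; . Y D], [Y → . D ;], [Y → . D] }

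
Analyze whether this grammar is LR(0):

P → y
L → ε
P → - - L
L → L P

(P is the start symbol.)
No. Shift-reduce conflict between [P → - - L .] and [P → . - - L]

A grammar is LR(0) if no state in the canonical LR(0) collection has:
  - both a shift item (dot before a terminal) and a complete item (shift-reduce conflict), or
  - two or more complete items (reduce-reduce conflict; the accept item [P' → P .] counts as a complete item here).

Augment with P' → P and build the canonical LR(0) collection (I0 = CLOSURE({[P' → . P]}), then GOTO on every symbol after a dot until no new states appear). It has 7 states:
  I0: { [P → . - - L], [P → . y], [P' → . P] }  — shift
  I1: { [P → - . - L] }  — shift
  I2: { [P' → P .] }  — accept
  I3: { [P → y .] }  — reduce
  I4: { [L → . L P], [L → .], [P → - - . L] }  — reduce
  I5: { [L → L . P], [P → - - L .], [P → . - - L], [P → . y] }  — shift, reduce
  I6: { [L → L P .] }  — reduce

Conflict in state I5:
  Shift-reduce conflict between [P → - - L .] and [P → . - - L]
So the grammar is NOT LR(0).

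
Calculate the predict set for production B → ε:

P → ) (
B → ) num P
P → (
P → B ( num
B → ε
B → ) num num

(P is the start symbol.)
PREDICT(B → ε) = (FIRST(RHS) \ {ε}) ∪ (FOLLOW(B) if ε ∈ FIRST(RHS), i.e. RHS ⇒* ε)
The right-hand side is ε (FIRST(ε) = { ε }), so the predict set is FOLLOW(B) = { '(' }
PREDICT(B → ε) = { '(' }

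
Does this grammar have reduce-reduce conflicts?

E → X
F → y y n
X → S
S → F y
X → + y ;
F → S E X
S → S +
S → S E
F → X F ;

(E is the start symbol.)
Augment with E' → E and build the canonical LR(0) collection (I0 = CLOSURE({[E' → . E]}), then GOTO on every symbol after a dot until no new states appear). It has 18 states:
  I0: { [E → . X], [E' → . E], [F → . S E X], [F → . X F ;], [F → . y y n], [S → . F y], [S → . S +], [S → . S E], [X → . + y ;], [X → . S] }  — shift
  I1: { [X → + . y ;] }  — shift
  I2: { [E' → E .] }  — accept
  I3: { [S → F . y] }  — shift
  I4: { [E → . X], [F → . S E X], [F → . X F ;], [F → . y y n], [F → S . E X], [S → . F y], [S → . S +], [S → . S E], [S → S . +], [S → S . E], [X → . + y ;], [X → . S], [X → S .] }  — shift, reduce
  I5: { [E → X .], [F → . S E X], [F → . X F ;], [F → . y y n], [F → X . F ;], [S → . F y], [S → . S +], [S → . S E], [X → . + y ;], [X → . S] }  — shift, reduce
  I6: { [F → y . y n] }  — shift
  I7: { [F → y y . n] }  — shift
  I8: { [F → y y n .] }  — reduce
  I9: { [F → X F . ;], [S → F . y] }  — shift
  I10: { [F → . S E X], [F → . X F ;], [F → . y y n], [F → X . F ;], [S → . F y], [S → . S +], [S → . S E], [X → . + y ;], [X → . S] }  — shift
  I11: { [F → X F ; .] }  — reduce
  I12: { [S → F y .] }  — reduce
  I13: { [S → S + .], [X → + . y ;] }  — shift, reduce
  I14: { [F → . S E X], [F → . X F ;], [F → . y y n], [F → S E . X], [S → . F y], [S → . S +], [S → . S E], [S → S E .], [X → . + y ;], [X → . S] }  — shift, reduce
  I15: { [F → . S E X], [F → . X F ;], [F → . y y n], [F → S E X .], [F → X . F ;], [S → . F y], [S → . S +], [S → . S E], [X → . + y ;], [X → . S] }  — shift, reduce
  I16: { [X → + y . ;] }  — shift
  I17: { [X → + y ; .] }  — reduce

No state contains more than one complete item.

Answer: No reduce-reduce conflicts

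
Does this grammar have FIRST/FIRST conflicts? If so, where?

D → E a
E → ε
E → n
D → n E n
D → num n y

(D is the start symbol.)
FIRST sets of the non-terminals at (or reachable through a nullable prefix from) the front of some alternative:
  FIRST(E) = { 'n', ε }

Productions for D:
  D → E a: FIRST = { 'a', 'n' }
  D → n E n: FIRST = { 'n' }
  D → num n y: FIRST = { 'num' }
Productions for E:
  E → ε: FIRST = { ε }
  E → n: FIRST = { 'n' }

Conflict for D: D → E a and D → n E n
  Overlap: { 'n' }

Answer: Yes. D → E a / D → n E n on { 'n' }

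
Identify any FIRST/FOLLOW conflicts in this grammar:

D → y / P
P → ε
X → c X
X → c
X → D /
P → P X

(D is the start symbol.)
Yes. P → P X with FOLLOW(P) on { 'c', 'y' }

A FIRST/FOLLOW conflict occurs when a non-terminal N has a nullable alternative N → β (β ⇒* ε) and another alternative N → α with FIRST(α) ∩ FOLLOW(N) ≠ ∅: on such a lookahead the parser cannot decide between expanding α and letting N vanish via β.

Nullable non-terminals: P.
FIRST sets used below: FIRST(P) = { 'c', 'y', ε }, FIRST(X) = { 'c', 'y' }

P: nullable alternative(s) P → ε; FOLLOW(P) = { $, '/', 'c', 'y' }
  P → ε: FIRST \ {ε} = { } — this is the only nullable alternative, skip
  P → P X: FIRST \ {ε} = { 'c', 'y' } — overlaps FOLLOW(P) on { 'c', 'y' }: CONFLICT

D, X have no nullable alternative, so no FIRST/FOLLOW check is needed there.

So the grammar has 1 FIRST/FOLLOW conflict (marked CONFLICT above).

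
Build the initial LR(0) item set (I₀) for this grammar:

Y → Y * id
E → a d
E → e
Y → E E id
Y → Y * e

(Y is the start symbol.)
{ [E → . a d], [E → . e], [Y → . E E id], [Y → . Y * e], [Y → . Y * id], [Y' → . Y] }

First, augment the grammar with Y' → Y
I₀ = CLOSURE({ [Y' → . Y] }):
  [Y' → . Y] has the dot before Y: add [Y → . Y * id], [Y → . E E id], [Y → . Y * e]
  [Y → . E E id] has the dot before E: add [E → . a d], [E → . e]
No further items can be added.

I₀ = { [E → . a d], [E → . e], [Y → . E E id], [Y → . Y * e], [Y → . Y * id], [Y' → . Y] }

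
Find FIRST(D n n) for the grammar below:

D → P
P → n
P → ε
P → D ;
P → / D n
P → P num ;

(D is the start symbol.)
{ '/', ';', 'n', 'num' }

FIRST sets of the non-terminals involved (from the grammar, by fixed-point iteration):
  FIRST(D) = { '/', ';', 'n', 'num', ε }

To compute FIRST(D n n), process the symbols left to right:
Symbol D is a non-terminal. Add FIRST(D) \ {ε} = { '/', ';', 'n', 'num' }
D is nullable (ε ∈ FIRST(D)), continue to the next symbol.
Symbol n is a terminal. Add 'n' and stop.
FIRST(D n n) = { '/', ';', 'n', 'num' }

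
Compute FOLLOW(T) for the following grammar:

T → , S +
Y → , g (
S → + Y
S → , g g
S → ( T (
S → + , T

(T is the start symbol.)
{ $, '(', '+' }

To compute FOLLOW(T), find every occurrence of T on a right-hand side N → α T β: add FIRST(β) \ {ε}, and if β is empty or nullable also add FOLLOW(N). Iterate to a fixed point.

T is the start symbol, so $ ∈ FOLLOW(T).
In S → ( T (: T is followed by '(', add FIRST('(') \ {ε} = { '(' }
In S → + , T: T is at the end, add FOLLOW(S)

The FOLLOW sets referred to above (computed the same way, to a fixed point):
  FOLLOW(S) = { '+' }

Taking the union: FOLLOW(T) = { $, '(', '+' }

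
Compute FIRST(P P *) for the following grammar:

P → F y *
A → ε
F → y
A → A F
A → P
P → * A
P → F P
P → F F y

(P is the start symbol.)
{ '*', 'y' }

FIRST sets of the non-terminals involved (from the grammar, by fixed-point iteration):
  FIRST(P) = { '*', 'y' }

To compute FIRST(P P *), process the symbols left to right:
Symbol P is a non-terminal. Add FIRST(P) \ {ε} = { '*', 'y' }
P is not nullable (ε ∉ FIRST(P)), so stop here.
FIRST(P P *) = { '*', 'y' }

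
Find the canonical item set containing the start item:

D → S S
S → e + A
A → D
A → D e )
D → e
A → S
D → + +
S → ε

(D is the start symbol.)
{ [D → . + +], [D → . S S], [D → . e], [D' → . D], [S → . e + A], [S → .] }

First, augment the grammar with D' → D
I₀ = CLOSURE({ [D' → . D] }):
  [D' → . D] has the dot before D: add [D → . S S], [D → . e], [D → . + +]
  [D → . S S] has the dot before S: add [S → . e + A], [S → .]
No further items can be added.

I₀ = { [D → . + +], [D → . S S], [D → . e], [D' → . D], [S → . e + A], [S → .] }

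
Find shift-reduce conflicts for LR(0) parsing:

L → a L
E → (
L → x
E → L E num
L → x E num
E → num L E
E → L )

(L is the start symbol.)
Yes — I3: [L → x .] vs [E → . (]

Augment with L' → L and build the canonical LR(0) collection (I0 = CLOSURE({[L' → . L]}), then GOTO on every symbol after a dot until no new states appear). It has 15 states:
  I0: { [L → . a L], [L → . x E num], [L → . x], [L' → . L] }  — shift
  I1: { [L' → L .] }  — accept
  I2: { [L → . a L], [L → . x E num], [L → . x], [L → a . L] }  — shift
  I3: { [E → . (], [E → . L )], [E → . L E num], [E → . num L E], [L → . a L], [L → . x E num], [L → . x], [L → x . E num], [L → x .] }  — shift, reduce
  I4: { [E → ( .] }  — reduce
  I5: { [L → x E . num] }  — shift
  I6: { [E → . (], [E → . L )], [E → . L E num], [E → . num L E], [E → L . )], [E → L . E num], [L → . a L], [L → . x E num], [L → . x] }  — shift
  I7: { [E → num . L E], [L → . a L], [L → . x E num], [L → . x] }  — shift
  I8: { [E → . (], [E → . L )], [E → . L E num], [E → . num L E], [E → num L . E], [L → . a L], [L → . x E num], [L → . x] }  — shift
  I9: { [E → num L E .] }  — reduce
  I10: { [E → L ) .] }  — reduce
  I11: { [E → L E . num] }  — shift
  I12: { [E → L E num .] }  — reduce
  I13: { [L → x E num .] }  — reduce
  I14: { [L → a L .] }  — reduce

I3 contains reduce item [L → x .] and shift items [E → . (], [E → . num L E], [L → . a L], [L → . x], [L → . x E num] — shift-reduce conflict.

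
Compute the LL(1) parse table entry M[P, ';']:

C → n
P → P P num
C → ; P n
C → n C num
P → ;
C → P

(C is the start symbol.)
To find M[P, ';'], we find productions for P where ';' is in the predict set (PREDICT(N → α) = (FIRST(α) \ {ε}) ∪ (FOLLOW(N) if α ⇒* ε)).

Relevant sets:
  FIRST(P) = { ';' }

P → P P num: PREDICT = { ';' }
  ';' is in predict set, so this production goes in M[P, ';']
P → ;: PREDICT = { ';' }
  ';' is in predict set, so this production goes in M[P, ';']

M[P, ';'] = P → P P num, P → ;  (a multiply-defined cell — the grammar is not LL(1))

Answer: P → P P num, P → ;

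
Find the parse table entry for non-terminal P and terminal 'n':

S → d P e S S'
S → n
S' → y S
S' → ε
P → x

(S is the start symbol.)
To find M[P, 'n'], we find productions for P where 'n' is in the predict set (PREDICT(N → α) = (FIRST(α) \ {ε}) ∪ (FOLLOW(N) if α ⇒* ε)).

P → x: PREDICT = { 'x' }

M[P, 'n'] is empty (no production applies)

Answer: Empty (error entry)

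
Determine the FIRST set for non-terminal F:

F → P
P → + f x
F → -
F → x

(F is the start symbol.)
To compute FIRST(F), examine every production with F on the left-hand side, reading each right-hand side left to right until a non-nullable symbol is reached.

FIRST sets of the other non-terminals involved (by the same procedure, iterated to a fixed point):
  FIRST(P) = { '+' }

From F → P:
  - P is a non-terminal: add FIRST(P) \ {ε} = { '+' }
    P is not nullable, so stop
From F → -:
  - '-' is a terminal: add '-' and stop
From F → x:
  - x is a terminal: add 'x' and stop

Collecting: FIRST(F) = { '+', '-', 'x' }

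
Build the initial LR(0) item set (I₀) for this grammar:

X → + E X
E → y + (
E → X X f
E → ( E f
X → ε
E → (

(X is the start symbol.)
{ [X → . + E X], [X → .], [X' → . X] }

First, augment the grammar with X' → X
I₀ = CLOSURE({ [X' → . X] }):
  [X' → . X] has the dot before X: add [X → . + E X], [X → .]
No further items can be added.

I₀ = { [X → . + E X], [X → .], [X' → . X] }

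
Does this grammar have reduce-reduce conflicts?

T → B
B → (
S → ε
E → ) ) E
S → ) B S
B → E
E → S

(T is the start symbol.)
A reduce-reduce conflict occurs when an LR(0) state has two complete items [A → α .] and [B → β .] — both call for a reduction, and with no lookahead the parser cannot choose between them.

Augment with T' → T and build the canonical LR(0) collection (I0 = CLOSURE({[T' → . T]}), then GOTO on every symbol after a dot until no new states appear). It has 12 states:
  I0: { [B → . (], [B → . E], [E → . ) ) E], [E → . S], [S → . ) B S], [S → .], [T → . B], [T' → . T] }  — shift, reduce
  I1: { [B → ( .] }  — reduce
  I2: { [B → . (], [B → . E], [E → ) . ) E], [E → . ) ) E], [E → . S], [S → ) . B S], [S → . ) B S], [S → .] }  — shift, reduce
  I3: { [T → B .] }  — reduce
  I4: { [B → E .] }  — reduce
  I5: { [E → S .] }  — reduce
  I6: { [T' → T .] }  — accept
  I7: { [B → . (], [B → . E], [E → ) ) . E], [E → ) . ) E], [E → . ) ) E], [E → . S], [S → ) . B S], [S → . ) B S], [S → .] }  — shift, reduce
  I8: { [S → ) B . S], [S → . ) B S], [S → .] }  — shift, reduce
  I9: { [B → . (], [B → . E], [E → . ) ) E], [E → . S], [S → ) . B S], [S → . ) B S], [S → .] }  — shift, reduce
  I10: { [S → ) B S .] }  — reduce
  I11: { [B → E .], [E → ) ) E .] }  — 2 reduces

I11 contains complete items [B → E .], [E → ) ) E .] — reduce-reduce conflict.

Answer: Yes — I11: [B → E .] vs [E → ) ) E .]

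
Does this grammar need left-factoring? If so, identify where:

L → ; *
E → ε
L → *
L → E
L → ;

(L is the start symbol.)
Left-factoring is needed when two productions for the same non-terminal
share a common prefix on the right-hand side.

Productions for L:
  L → ; *
  L → *
  L → E
  L → ;

Found common prefix ';' in productions for L

Answer: Yes, L has productions with common prefix ';'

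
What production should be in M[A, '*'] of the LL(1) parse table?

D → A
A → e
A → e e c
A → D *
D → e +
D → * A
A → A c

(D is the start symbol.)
A → D *, A → A c

To find M[A, '*'], we find productions for A where '*' is in the predict set (PREDICT(N → α) = (FIRST(α) \ {ε}) ∪ (FOLLOW(N) if α ⇒* ε)).

Relevant sets:
  FIRST(D) = { '*', 'e' }
  FIRST(A) = { '*', 'e' }

A → e: PREDICT = { 'e' }
A → e e c: PREDICT = { 'e' }
A → D *: PREDICT = { '*', 'e' }
  '*' is in predict set, so this production goes in M[A, '*']
A → A c: PREDICT = { '*', 'e' }
  '*' is in predict set, so this production goes in M[A, '*']

M[A, '*'] = A → D *, A → A c  (a multiply-defined cell — the grammar is not LL(1))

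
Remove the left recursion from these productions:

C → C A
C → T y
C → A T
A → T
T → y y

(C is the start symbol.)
C is directly left-recursive. The standard transformation for
  A → A α₁ | ... | A α_m | β₁ | ... | β_n
is
  A  → β₁ A' | ... | β_n A'
  A' → α₁ A' | ... | α_m A' | ε

C → T y becomes C → T y C'
C → A T becomes C → A T C'
C → C A becomes C' → A C'
Add C' → ε

Productions for other non-terminals are unchanged:
  A → T
  T → y y

Resulting grammar:
C → T y C'
C → A T C'
C' → A C'
C' → ε
A → T
T → y y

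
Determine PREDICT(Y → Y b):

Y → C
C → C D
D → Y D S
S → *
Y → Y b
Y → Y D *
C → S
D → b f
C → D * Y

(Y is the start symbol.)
PREDICT(Y → Y b) = (FIRST(RHS) \ {ε}) ∪ (FOLLOW(Y) if ε ∈ FIRST(RHS), i.e. RHS ⇒* ε)
FIRST(Y) = { '*', 'b' }
FIRST(Y b) = { '*', 'b' }
ε ∉ FIRST(Y b), so FOLLOW(Y) is not added.
PREDICT(Y → Y b) = { '*', 'b' }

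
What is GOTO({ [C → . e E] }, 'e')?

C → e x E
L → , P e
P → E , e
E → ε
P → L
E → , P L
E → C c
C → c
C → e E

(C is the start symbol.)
GOTO(I, 'e') = CLOSURE({ [A → αX.β] : [A → α.Xβ] ∈ I, X = 'e' })

Items with dot before 'e', with the dot advanced:
  [C → . e E] → [C → e . E]
Closure of the advanced items:
  [C → e . E] has the dot before E: add [E → .], [E → . , P L], [E → . C c]
  [E → . C c] has the dot before C: add [C → . e x E], [C → . c], [C → . e E]

GOTO = { [C → . c], [C → . e E], [C → . e x E], [C → e . E], [E → . , P L], [E → . C c], [E → .] }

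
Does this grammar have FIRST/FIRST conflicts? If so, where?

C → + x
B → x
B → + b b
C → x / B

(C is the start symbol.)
No FIRST/FIRST conflicts.

A FIRST/FIRST conflict occurs when two productions N → α and N → β for the same non-terminal have FIRST(α) ∩ FIRST(β) ≠ ∅ (with ε ∈ FIRST of a nullable right-hand side, so two nullable alternatives also conflict).

Productions for C:
  C → + x: FIRST = { '+' }
  C → x / B: FIRST = { 'x' }
Productions for B:
  B → x: FIRST = { 'x' }
  B → + b b: FIRST = { '+' }

All alternatives of each non-terminal have pairwise disjoint FIRST sets.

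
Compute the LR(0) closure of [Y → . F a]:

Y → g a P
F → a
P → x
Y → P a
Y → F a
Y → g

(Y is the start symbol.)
To compute CLOSURE, for each item [A → α.Bβ] where B is a non-terminal, add [B → .γ] for all productions B → γ; repeat for the newly added items until nothing changes.

Start with: [Y → . F a]
  [Y → . F a] has the dot before F: add [F → . a]
No further items can be added.

CLOSURE = { [F → . a], [Y → . F a] }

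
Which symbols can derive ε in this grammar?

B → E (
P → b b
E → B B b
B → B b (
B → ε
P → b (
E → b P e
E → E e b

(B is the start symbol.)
A non-terminal is nullable if it can derive ε (the empty string): either it has an ε-production, or it has a production whose right-hand side consists entirely of nullable non-terminals.

ε-productions: B → ε
So B is immediately nullable.
No further non-terminal can be added: every production for the remaining non-terminals contains a terminal or a non-nullable non-terminal.
Nullable = { 'B' }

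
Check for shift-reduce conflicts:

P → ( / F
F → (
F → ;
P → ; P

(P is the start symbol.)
A shift-reduce conflict occurs when an LR(0) state has both:
  - a complete (reduce) item [A → α .] (dot at the end), and
  - a shift item [B → β . c γ] (dot before a terminal).

Augment with P' → P and build the canonical LR(0) collection (I0 = CLOSURE({[P' → . P]}), then GOTO on every symbol after a dot until no new states appear). It has 9 states:
  I0: { [P → . ( / F], [P → . ; P], [P' → . P] }  — shift
  I1: { [P → ( . / F] }  — shift
  I2: { [P → . ( / F], [P → . ; P], [P → ; . P] }  — shift
  I3: { [P' → P .] }  — accept
  I4: { [P → ; P .] }  — reduce
  I5: { [F → . (], [F → . ;], [P → ( / . F] }  — shift
  I6: { [F → ( .] }  — reduce
  I7: { [F → ; .] }  — reduce
  I8: { [P → ( / F .] }  — reduce

No state contains both a complete item and a shift item.

Answer: No shift-reduce conflicts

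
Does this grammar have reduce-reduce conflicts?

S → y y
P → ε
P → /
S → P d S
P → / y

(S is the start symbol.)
No reduce-reduce conflicts

A reduce-reduce conflict occurs when an LR(0) state has two complete items [A → α .] and [B → β .] — both call for a reduction, and with no lookahead the parser cannot choose between them.

Augment with S' → S and build the canonical LR(0) collection (I0 = CLOSURE({[S' → . S]}), then GOTO on every symbol after a dot until no new states appear). It has 9 states:
  I0: { [P → . / y], [P → . /], [P → .], [S → . P d S], [S → . y y], [S' → . S] }  — shift, reduce
  I1: { [P → / . y], [P → / .] }  — shift, reduce
  I2: { [S → P . d S] }  — shift
  I3: { [S' → S .] }  — accept
  I4: { [S → y . y] }  — shift
  I5: { [S → y y .] }  — reduce
  I6: { [P → . / y], [P → . /], [P → .], [S → . P d S], [S → . y y], [S → P d . S] }  — shift, reduce
  I7: { [S → P d S .] }  — reduce
  I8: { [P → / y .] }  — reduce

No state contains more than one complete item.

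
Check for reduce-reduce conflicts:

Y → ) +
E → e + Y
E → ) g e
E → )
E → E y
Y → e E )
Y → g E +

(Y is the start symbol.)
A reduce-reduce conflict occurs when an LR(0) state has two complete items [A → α .] and [B → β .] — both call for a reduction, and with no lookahead the parser cannot choose between them.

Augment with Y' → Y and build the canonical LR(0) collection (I0 = CLOSURE({[Y' → . Y]}), then GOTO on every symbol after a dot until no new states appear). It has 17 states:
  I0: { [Y → . ) +], [Y → . e E )], [Y → . g E +], [Y' → . Y] }  — shift
  I1: { [Y → ) . +] }  — shift
  I2: { [Y' → Y .] }  — accept
  I3: { [E → . ) g e], [E → . )], [E → . E y], [E → . e + Y], [Y → e . E )] }  — shift
  I4: { [E → . ) g e], [E → . )], [E → . E y], [E → . e + Y], [Y → g . E +] }  — shift
  I5: { [E → ) . g e], [E → ) .] }  — shift, reduce
  I6: { [E → E . y], [Y → g E . +] }  — shift
  I7: { [E → e . + Y] }  — shift
  I8: { [E → e + . Y], [Y → . ) +], [Y → . e E )], [Y → . g E +] }  — shift
  I9: { [E → e + Y .] }  — reduce
  I10: { [Y → g E + .] }  — reduce
  I11: { [E → E y .] }  — reduce
  I12: { [E → ) g . e] }  — shift
  I13: { [E → ) g e .] }  — reduce
  I14: { [E → E . y], [Y → e E . )] }  — shift
  I15: { [Y → e E ) .] }  — reduce
  I16: { [Y → ) + .] }  — reduce

No state contains more than one complete item.

Answer: No reduce-reduce conflicts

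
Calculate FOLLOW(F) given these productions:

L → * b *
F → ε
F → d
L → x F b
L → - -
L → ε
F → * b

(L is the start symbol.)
{ 'b' }

To compute FOLLOW(F), find every occurrence of F on a right-hand side N → α F β: add FIRST(β) \ {ε}, and if β is empty or nullable also add FOLLOW(N). Iterate to a fixed point.

In L → x F b: F is followed by b, add FIRST(b) \ {ε} = { 'b' }

Taking the union: FOLLOW(F) = { 'b' }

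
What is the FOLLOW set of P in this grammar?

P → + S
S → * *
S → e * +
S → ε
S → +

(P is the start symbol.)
{ $ }

To compute FOLLOW(P), find every occurrence of P on a right-hand side N → α P β: add FIRST(β) \ {ε}, and if β is empty or nullable also add FOLLOW(N). Iterate to a fixed point.

P is the start symbol, so $ ∈ FOLLOW(P).
P does not occur on any right-hand side.

Taking the union: FOLLOW(P) = { $ }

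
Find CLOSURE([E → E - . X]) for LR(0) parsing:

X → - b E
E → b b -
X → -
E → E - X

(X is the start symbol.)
To compute CLOSURE, for each item [A → α.Bβ] where B is a non-terminal, add [B → .γ] for all productions B → γ; repeat for the newly added items until nothing changes.

Start with: [E → E - . X]
  [E → E - . X] has the dot before X: add [X → . - b E], [X → . -]
No further items can be added.

CLOSURE = { [E → E - . X], [X → . - b E], [X → . -] }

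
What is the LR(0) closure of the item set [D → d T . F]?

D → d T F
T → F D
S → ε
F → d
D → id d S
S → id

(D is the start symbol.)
{ [D → d T . F], [F → . d] }

Start with: [D → d T . F]
  [D → d T . F] has the dot before F: add [F → . d]
No further items can be added.

CLOSURE = { [D → d T . F], [F → . d] }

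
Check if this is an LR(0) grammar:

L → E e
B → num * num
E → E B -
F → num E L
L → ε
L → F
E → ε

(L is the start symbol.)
No. Shift-reduce conflict between [E → .] and [F → . num E L]

Augment with L' → L and build the canonical LR(0) collection (I0 = CLOSURE({[L' → . L]}), then GOTO on every symbol after a dot until no new states appear). It has 14 states:
  I0: { [E → . E B -], [E → .], [F → . num E L], [L → . E e], [L → . F], [L → .], [L' → . L] }  — shift, 2 reduces
  I1: { [B → . num * num], [E → E . B -], [L → E . e] }  — shift
  I2: { [L → F .] }  — reduce
  I3: { [L' → L .] }  — accept
  I4: { [E → . E B -], [E → .], [F → num . E L] }  — reduce
  I5: { [B → . num * num], [E → . E B -], [E → .], [E → E . B -], [F → . num E L], [F → num E . L], [L → . E e], [L → . F], [L → .] }  — shift, 2 reduces
  I6: { [E → E B . -] }  — shift
  I7: { [F → num E L .] }  — reduce
  I8: { [B → num . * num], [E → . E B -], [E → .], [F → num . E L] }  — shift, reduce
  I9: { [B → num * . num] }  — shift
  I10: { [B → num * num .] }  — reduce
  I11: { [E → E B - .] }  — reduce
  I12: { [L → E e .] }  — reduce
  I13: { [B → num . * num] }  — shift

Conflict in state I0:
  Shift-reduce conflict between [E → .] and [F → . num E L]
So the grammar is NOT LR(0).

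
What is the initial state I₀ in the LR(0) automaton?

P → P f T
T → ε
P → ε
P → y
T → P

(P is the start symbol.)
First, augment the grammar with P' → P
I₀ = CLOSURE({ [P' → . P] }):
  [P' → . P] has the dot before P: add [P → . P f T], [P → .], [P → . y]
No further items can be added.

I₀ = { [P → . P f T], [P → . y], [P → .], [P' → . P] }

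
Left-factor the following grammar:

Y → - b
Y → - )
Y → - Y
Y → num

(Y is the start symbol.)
Y → - Y'
Y' → b
Y' → )
Y' → Y
Y → num

Left-factoring transforms A → αβ₁ | αβ₂ into A → αA' and A' → β₁ | β₂
(α is the longest common prefix among the alternatives). Repeat until
no nonterminal has two alternatives with a common prefix.

Round 1: Y has alternatives sharing prefix '-'. Introduce Y': Y → - Y'
  Add: Y' → b
  Add: Y' → )
  Add: Y' → Y

No remaining common prefixes — done.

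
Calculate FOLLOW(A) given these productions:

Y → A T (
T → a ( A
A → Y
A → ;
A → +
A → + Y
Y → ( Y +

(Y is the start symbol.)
{ '(', 'a' }

To compute FOLLOW(A), find every occurrence of A on a right-hand side N → α A β: add FIRST(β) \ {ε}, and if β is empty or nullable also add FOLLOW(N). Iterate to a fixed point.

In Y → A T (: A is followed by T '(', add FIRST(T '(') \ {ε} = { 'a' }
In T → a ( A: A is at the end, add FOLLOW(T)

The FOLLOW sets referred to above (computed the same way, to a fixed point):
  FOLLOW(T) = { '(' }

Taking the union: FOLLOW(A) = { '(', 'a' }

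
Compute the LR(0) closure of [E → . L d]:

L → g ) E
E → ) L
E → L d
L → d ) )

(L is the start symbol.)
{ [E → . L d], [L → . d ) )], [L → . g ) E] }

Start with: [E → . L d]
  [E → . L d] has the dot before L: add [L → . g ) E], [L → . d ) )]
No further items can be added.

CLOSURE = { [E → . L d], [L → . d ) )], [L → . g ) E] }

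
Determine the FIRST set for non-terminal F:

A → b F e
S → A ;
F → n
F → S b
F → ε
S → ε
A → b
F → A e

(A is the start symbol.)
FIRST sets of the other non-terminals involved (by the same procedure, iterated to a fixed point):
  FIRST(S) = { 'b', ε }
  FIRST(A) = { 'b' }

From F → n:
  - n is a terminal: add 'n' and stop
From F → S b:
  - S is a non-terminal: add FIRST(S) \ {ε} = { 'b' }
    S is nullable, so continue to the next symbol
  - b is a terminal: add 'b' and stop
From F → ε:
  - ε-production, so ε ∈ FIRST(F)
From F → A e:
  - A is a non-terminal: add FIRST(A) \ {ε} = { 'b' }
    A is not nullable, so stop

Collecting: FIRST(F) = { 'b', 'n', ε }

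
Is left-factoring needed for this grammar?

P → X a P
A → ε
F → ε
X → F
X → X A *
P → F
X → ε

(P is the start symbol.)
No, left-factoring is not needed

Left-factoring is needed when two productions for the same non-terminal
share a common prefix on the right-hand side.

Productions for P:
  P → X a P
  P → F
Productions for X:
  X → F
  X → X A *
  X → ε

No common prefixes found.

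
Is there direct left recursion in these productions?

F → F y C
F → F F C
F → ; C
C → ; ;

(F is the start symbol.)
Yes, F is left-recursive

F → F y C: LEFT RECURSIVE (starts with F)
F → F F C: LEFT RECURSIVE (starts with F)
F → ; C: starts with ';'
C → ; ;: starts with ';'

The grammar has direct left recursion on: F.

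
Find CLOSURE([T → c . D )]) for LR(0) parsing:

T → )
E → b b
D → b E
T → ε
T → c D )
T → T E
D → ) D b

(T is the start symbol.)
{ [D → . ) D b], [D → . b E], [T → c . D )] }

To compute CLOSURE, for each item [A → α.Bβ] where B is a non-terminal, add [B → .γ] for all productions B → γ; repeat for the newly added items until nothing changes.

Start with: [T → c . D )]
  [T → c . D )] has the dot before D: add [D → . b E], [D → . ) D b]
No further items can be added.

CLOSURE = { [D → . ) D b], [D → . b E], [T → c . D )] }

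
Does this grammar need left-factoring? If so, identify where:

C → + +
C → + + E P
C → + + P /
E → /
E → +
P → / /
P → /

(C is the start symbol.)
Left-factoring is needed when two productions for the same non-terminal
share a common prefix on the right-hand side.

Productions for C:
  C → + +
  C → + + E P
  C → + + P /
Productions for E:
  E → /
  E → +
Productions for P:
  P → / /
  P → /

Found common prefix '+ +' in productions for C
Found common prefix '/' in productions for P

Answer: Yes, C has productions with common prefix '+ +'; P has productions with common prefix '/'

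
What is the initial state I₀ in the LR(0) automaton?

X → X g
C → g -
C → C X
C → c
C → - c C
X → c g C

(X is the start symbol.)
First, augment the grammar with X' → X
I₀ = CLOSURE({ [X' → . X] }):
  [X' → . X] has the dot before X: add [X → . X g], [X → . c g C]
No further items can be added.

I₀ = { [X → . X g], [X → . c g C], [X' → . X] }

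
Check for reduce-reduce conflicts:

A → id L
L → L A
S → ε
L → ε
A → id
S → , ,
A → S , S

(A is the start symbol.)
Augment with A' → A and build the canonical LR(0) collection (I0 = CLOSURE({[A' → . A]}), then GOTO on every symbol after a dot until no new states appear). It has 10 states:
  I0: { [A → . S , S], [A → . id L], [A → . id], [A' → . A], [S → . , ,], [S → .] }  — shift, reduce
  I1: { [S → , . ,] }  — shift
  I2: { [A' → A .] }  — accept
  I3: { [A → S . , S] }  — shift
  I4: { [A → id . L], [A → id .], [L → . L A], [L → .] }  — 2 reduces
  I5: { [A → . S , S], [A → . id L], [A → . id], [A → id L .], [L → L . A], [S → . , ,], [S → .] }  — shift, 2 reduces
  I6: { [L → L A .] }  — reduce
  I7: { [A → S , . S], [S → . , ,], [S → .] }  — shift, reduce
  I8: { [A → S , S .] }  — reduce
  I9: { [S → , , .] }  — reduce

I4 contains complete items [A → id .], [L → .] — reduce-reduce conflict.
I5 contains complete items [A → id L .], [S → .] — reduce-reduce conflict.

Answer: Yes — I4: [A → id .] vs [L → .]; I5: [A → id L .] vs [S → .]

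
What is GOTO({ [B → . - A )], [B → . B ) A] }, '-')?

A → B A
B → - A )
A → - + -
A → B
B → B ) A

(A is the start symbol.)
GOTO(I, '-') = CLOSURE({ [A → αX.β] : [A → α.Xβ] ∈ I, X = '-' })

Items with dot before '-', with the dot advanced:
  [B → . - A )] → [B → - . A )]
Closure of the advanced items:
  [B → - . A )] has the dot before A: add [A → . B A], [A → . - + -], [A → . B]
  [A → . B A] has the dot before B: add [B → . - A )], [B → . B ) A]

GOTO = { [A → . - + -], [A → . B A], [A → . B], [B → - . A )], [B → . - A )], [B → . B ) A] }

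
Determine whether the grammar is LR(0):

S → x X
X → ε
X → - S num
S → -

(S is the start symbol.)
Augment with S' → S and build the canonical LR(0) collection (I0 = CLOSURE({[S' → . S]}), then GOTO on every symbol after a dot until no new states appear). It has 8 states:
  I0: { [S → . -], [S → . x X], [S' → . S] }  — shift
  I1: { [S → - .] }  — reduce
  I2: { [S' → S .] }  — accept
  I3: { [S → x . X], [X → . - S num], [X → .] }  — shift, reduce
  I4: { [S → . -], [S → . x X], [X → - . S num] }  — shift
  I5: { [S → x X .] }  — reduce
  I6: { [X → - S . num] }  — shift
  I7: { [X → - S num .] }  — reduce

Conflict in state I3:
  Shift-reduce conflict between [X → .] and [X → . - S num]
So the grammar is NOT LR(0).

Answer: No. Shift-reduce conflict between [X → .] and [X → . - S num]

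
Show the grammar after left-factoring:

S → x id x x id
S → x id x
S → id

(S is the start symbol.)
Left-factoring transforms A → αβ₁ | αβ₂ into A → αA' and A' → β₁ | β₂
(α is the longest common prefix among the alternatives). Repeat until
no nonterminal has two alternatives with a common prefix.

Round 1: S has alternatives sharing prefix 'x id x'. Introduce S': S → x id x S'
  Add: S' → x id
  Add: S' → ε

No remaining common prefixes — done.

Resulting grammar:
S → x id x S'
S' → x id
S' → ε
S → id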